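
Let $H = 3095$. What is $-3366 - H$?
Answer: $-6461$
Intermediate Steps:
$-3366 - H = -3366 - 3095 = -6461$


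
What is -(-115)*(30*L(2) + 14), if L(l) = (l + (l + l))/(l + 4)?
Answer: 5060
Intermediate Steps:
L(l) = 3*l/(4 + l) (L(l) = (l + 2*l)/(4 + l) = (3*l)/(4 + l) = 3*l/(4 + l))
-(-115)*(30*L(2) + 14) = -(-115)*(30*(3*2/(4 + 2)) + 14) = -(-115)*(30*(3*2/6) + 14) = -(-115)*(30*(3*2*(⅙)) + 14) = -(-115)*(30*1 + 14) = -(-115)*(30 + 14) = -(-115)*44 = -1*(-5060) = 5060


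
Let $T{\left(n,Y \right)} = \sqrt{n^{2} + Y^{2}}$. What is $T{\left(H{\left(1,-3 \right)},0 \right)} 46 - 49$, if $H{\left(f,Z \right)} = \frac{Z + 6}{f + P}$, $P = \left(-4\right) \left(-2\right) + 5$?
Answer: $- \frac{274}{7} \approx -39.143$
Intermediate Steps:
$P = 13$ ($P = 8 + 5 = 13$)
$H{\left(f,Z \right)} = \frac{6 + Z}{13 + f}$ ($H{\left(f,Z \right)} = \frac{Z + 6}{f + 13} = \frac{6 + Z}{13 + f}$)
$T{\left(n,Y \right)} = \sqrt{Y^{2} + n^{2}}$
$T{\left(H{\left(1,-3 \right)},0 \right)} 46 - 49 = \sqrt{0^{2} + \left(\frac{6 - 3}{13 + 1}\right)^{2}} \cdot 46 - 49 = \sqrt{0 + \left(\frac{1}{14} \cdot 3\right)^{2}} \cdot 46 - 49 = \sqrt{0 + \left(\frac{3}{14}\right)^{2}} \cdot 46 - 49 = \sqrt{0 + \frac{9}{196}} \cdot 46 - 49 = \sqrt{\frac{9}{196}} \cdot 46 - 49 = \frac{3}{14} \cdot 46 - 49 = \frac{69}{7} - 49 = - \frac{274}{7}$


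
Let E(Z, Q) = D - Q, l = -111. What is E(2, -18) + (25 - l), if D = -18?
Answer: 136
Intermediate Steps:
E(Z, Q) = -18 - Q
E(2, -18) + (25 - l) = (-18 - 1*(-18)) + (25 - 1*(-111)) = (-18 + 18) + (25 + 111) = 0 + 136 = 136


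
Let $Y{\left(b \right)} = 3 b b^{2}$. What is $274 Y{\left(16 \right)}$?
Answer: $3366912$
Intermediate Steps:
$Y{\left(b \right)} = 3 b^{3}$
$274 Y{\left(16 \right)} = 274 \cdot 3 \cdot 16^{3} = 274 \cdot 3 \cdot 4096 = 274 \cdot 12288 = 3366912$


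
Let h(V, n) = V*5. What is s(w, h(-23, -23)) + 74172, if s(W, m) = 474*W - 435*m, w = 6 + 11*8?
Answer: 168753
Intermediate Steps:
h(V, n) = 5*V
w = 94 (w = 6 + 88 = 94)
s(W, m) = -435*m + 474*W
s(w, h(-23, -23)) + 74172 = (-2175*(-23) + 474*94) + 74172 = (-435*(-115) + 44556) + 74172 = (50025 + 44556) + 74172 = 94581 + 74172 = 168753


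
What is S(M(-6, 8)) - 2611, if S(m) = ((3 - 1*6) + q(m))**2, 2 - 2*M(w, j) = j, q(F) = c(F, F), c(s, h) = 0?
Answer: -2602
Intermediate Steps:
q(F) = 0
M(w, j) = 1 - j/2
S(m) = 9 (S(m) = ((3 - 1*6) + 0)**2 = ((3 - 6) + 0)**2 = (-3 + 0)**2 = (-3)**2 = 9)
S(M(-6, 8)) - 2611 = 9 - 2611 = -2602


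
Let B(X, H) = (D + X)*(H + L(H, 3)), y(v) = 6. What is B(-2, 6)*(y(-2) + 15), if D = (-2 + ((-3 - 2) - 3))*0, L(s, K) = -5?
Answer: -42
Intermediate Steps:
D = 0 (D = (-2 + (-5 - 3))*0 = (-2 - 8)*0 = -10*0 = 0)
B(X, H) = X*(-5 + H) (B(X, H) = (0 + X)*(H - 5) = X*(-5 + H))
B(-2, 6)*(y(-2) + 15) = (-2*(-5 + 6))*(6 + 15) = -2*1*21 = -2*21 = -42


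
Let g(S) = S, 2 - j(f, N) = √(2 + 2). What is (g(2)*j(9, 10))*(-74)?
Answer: 0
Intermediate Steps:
j(f, N) = 0 (j(f, N) = 2 - √(2 + 2) = 2 - √4 = 2 - 1*2 = 2 - 2 = 0)
(g(2)*j(9, 10))*(-74) = (2*0)*(-74) = 0*(-74) = 0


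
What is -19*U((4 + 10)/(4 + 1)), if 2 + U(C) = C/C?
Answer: 19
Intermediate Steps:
U(C) = -1 (U(C) = -2 + C/C = -2 + 1 = -1)
-19*U((4 + 10)/(4 + 1)) = -19*(-1) = 19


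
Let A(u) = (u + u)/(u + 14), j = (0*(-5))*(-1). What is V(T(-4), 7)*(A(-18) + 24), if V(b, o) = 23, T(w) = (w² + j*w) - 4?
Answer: 759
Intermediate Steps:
j = 0 (j = 0*(-1) = 0)
A(u) = 2*u/(14 + u) (A(u) = (2*u)/(14 + u) = 2*u/(14 + u))
T(w) = -4 + w² (T(w) = (w² + 0*w) - 4 = (w² + 0) - 4 = w² - 4 = -4 + w²)
V(T(-4), 7)*(A(-18) + 24) = 23*(2*(-18)/(14 - 18) + 24) = 23*(2*(-18)/(-4) + 24) = 23*(2*(-18)*(-¼) + 24) = 23*(9 + 24) = 23*33 = 759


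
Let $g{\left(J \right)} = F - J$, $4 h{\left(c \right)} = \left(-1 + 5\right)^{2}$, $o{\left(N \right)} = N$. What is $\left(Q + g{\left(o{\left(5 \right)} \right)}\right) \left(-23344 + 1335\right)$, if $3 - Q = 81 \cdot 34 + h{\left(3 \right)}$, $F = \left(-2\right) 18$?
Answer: $61537164$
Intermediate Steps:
$F = -36$
$h{\left(c \right)} = 4$ ($h{\left(c \right)} = \frac{\left(-1 + 5\right)^{2}}{4} = \frac{4^{2}}{4} = \frac{1}{4} \cdot 16 = 4$)
$g{\left(J \right)} = -36 - J$
$Q = -2755$ ($Q = 3 - \left(81 \cdot 34 + 4\right) = 3 - \left(2754 + 4\right) = 3 - 2758 = -2755$)
$\left(Q + g{\left(o{\left(5 \right)} \right)}\right) \left(-23344 + 1335\right) = \left(-2755 - 41\right) \left(-23344 + 1335\right) = \left(-2755 - 41\right) \left(-22009\right) = \left(-2796\right) \left(-22009\right) = 61537164$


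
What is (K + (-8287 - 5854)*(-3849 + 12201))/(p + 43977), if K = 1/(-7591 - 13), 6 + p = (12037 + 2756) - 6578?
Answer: -898075225729/396822344 ≈ -2263.2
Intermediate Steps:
p = 8209 (p = -6 + ((12037 + 2756) - 6578) = -6 + (14793 - 6578) = -6 + 8215 = 8209)
K = -1/7604 (K = 1/(-7604) = -1/7604 ≈ -0.00013151)
(K + (-8287 - 5854)*(-3849 + 12201))/(p + 43977) = (-1/7604 + (-8287 - 5854)*(-3849 + 12201))/(8209 + 43977) = (-1/7604 - 14141*8352)/52186 = (-1/7604 - 118105632)*(1/52186) = -898075225729/7604*1/52186 = -898075225729/396822344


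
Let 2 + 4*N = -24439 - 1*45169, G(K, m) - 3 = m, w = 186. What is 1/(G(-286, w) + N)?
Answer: -2/34427 ≈ -5.8094e-5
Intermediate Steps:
G(K, m) = 3 + m
N = -34805/2 (N = -1/2 + (-24439 - 1*45169)/4 = -1/2 + (-24439 - 45169)/4 = -1/2 + (1/4)*(-69608) = -1/2 - 17402 = -34805/2 ≈ -17403.)
1/(G(-286, w) + N) = 1/((3 + 186) - 34805/2) = 1/(189 - 34805/2) = 1/(-34427/2) = -2/34427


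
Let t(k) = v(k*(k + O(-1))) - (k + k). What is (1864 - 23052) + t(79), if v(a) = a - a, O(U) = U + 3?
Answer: -21346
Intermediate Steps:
O(U) = 3 + U
v(a) = 0
t(k) = -2*k (t(k) = 0 - (k + k) = 0 - 2*k = -2*k)
(1864 - 23052) + t(79) = (1864 - 23052) - 2*79 = -21188 - 158 = -21346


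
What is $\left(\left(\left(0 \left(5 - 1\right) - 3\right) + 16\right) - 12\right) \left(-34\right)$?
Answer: $-34$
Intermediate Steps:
$\left(\left(\left(0 \left(5 - 1\right) - 3\right) + 16\right) - 12\right) \left(-34\right) = \left(\left(\left(0 \cdot 4 - 3\right) + 16\right) - 12\right) \left(-34\right) = \left(\left(\left(0 - 3\right) + 16\right) - 12\right) \left(-34\right) = \left(\left(-3 + 16\right) - 12\right) \left(-34\right) = \left(13 - 12\right) \left(-34\right) = 1 \left(-34\right) = -34$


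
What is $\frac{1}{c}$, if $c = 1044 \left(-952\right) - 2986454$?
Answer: $- \frac{1}{3980342} \approx -2.5123 \cdot 10^{-7}$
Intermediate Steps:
$c = -3980342$ ($c = -993888 - 2986454 = -3980342$)
$\frac{1}{c} = \frac{1}{-3980342} = - \frac{1}{3980342}$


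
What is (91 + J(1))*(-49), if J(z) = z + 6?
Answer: -4802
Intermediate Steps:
J(z) = 6 + z
(91 + J(1))*(-49) = (91 + (6 + 1))*(-49) = (91 + 7)*(-49) = 98*(-49) = -4802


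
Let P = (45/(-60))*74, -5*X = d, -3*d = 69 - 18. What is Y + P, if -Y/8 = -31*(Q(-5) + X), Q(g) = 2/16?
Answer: 8187/10 ≈ 818.70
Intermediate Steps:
d = -17 (d = -(69 - 18)/3 = -⅓*51 = -17)
X = 17/5 (X = -⅕*(-17) = 17/5 ≈ 3.4000)
P = -111/2 (P = -1/60*45*74 = -¾*74 = -111/2 ≈ -55.500)
Q(g) = ⅛ (Q(g) = 2*(1/16) = ⅛)
Y = 4371/5 (Y = -(-248)*(⅛ + 17/5) = -(-248)*141/40 = -8*(-4371/40) = 4371/5 ≈ 874.20)
Y + P = 4371/5 - 111/2 = 8187/10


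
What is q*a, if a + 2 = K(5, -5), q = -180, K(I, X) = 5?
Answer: -540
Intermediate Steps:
a = 3 (a = -2 + 5 = 3)
q*a = -180*3 = -540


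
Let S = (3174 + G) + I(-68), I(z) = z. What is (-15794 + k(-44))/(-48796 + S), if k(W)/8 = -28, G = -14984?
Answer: 8009/30337 ≈ 0.26400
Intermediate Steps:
k(W) = -224 (k(W) = 8*(-28) = -224)
S = -11878 (S = (3174 - 14984) - 68 = -11810 - 68 = -11878)
(-15794 + k(-44))/(-48796 + S) = (-15794 - 224)/(-48796 - 11878) = -16018/(-60674) = -16018*(-1/60674) = 8009/30337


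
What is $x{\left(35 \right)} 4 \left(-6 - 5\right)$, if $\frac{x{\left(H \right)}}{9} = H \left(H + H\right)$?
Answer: $-970200$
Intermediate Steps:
$x{\left(H \right)} = 18 H^{2}$ ($x{\left(H \right)} = 9 H \left(H + H\right) = 9 H 2 H = 9 \cdot 2 H^{2} = 18 H^{2}$)
$x{\left(35 \right)} 4 \left(-6 - 5\right) = 18 \cdot 35^{2} \cdot 4 \left(-6 - 5\right) = 18 \cdot 1225 \cdot 4 \left(-11\right) = 22050 \left(-44\right) = -970200$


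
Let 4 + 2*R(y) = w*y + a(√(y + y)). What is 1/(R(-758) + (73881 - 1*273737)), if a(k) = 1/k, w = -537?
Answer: 22224560/81453012401 + 4*I*√379/81453012401 ≈ 0.00027285 + 9.5603e-10*I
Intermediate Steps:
R(y) = -2 - 537*y/2 + √2/(4*√y) (R(y) = -2 + (-537*y + 1/(√(y + y)))/2 = -2 + (-537*y + 1/(√(2*y)))/2 = -2 + (-537*y + 1/(√2*√y))/2 = -2 + (-537*y + √2/(2*√y))/2 = -2 + (-537*y/2 + √2/(4*√y)) = -2 - 537*y/2 + √2/(4*√y))
1/(R(-758) + (73881 - 1*273737)) = 1/((-2 - 537/2*(-758) + √2/(4*√(-758))) + (73881 - 1*273737)) = 1/((-2 + 203523 + √2*(-I*√758/758)/4) + (73881 - 273737)) = 1/((-2 + 203523 - I*√379/1516) - 199856) = 1/((203521 - I*√379/1516) - 199856) = 1/(3665 - I*√379/1516)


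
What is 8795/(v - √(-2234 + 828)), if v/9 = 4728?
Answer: 37424484/181067411 + 1759*I*√1406/362134822 ≈ 0.20669 + 0.00018213*I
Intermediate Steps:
v = 42552 (v = 9*4728 = 42552)
8795/(v - √(-2234 + 828)) = 8795/(42552 - √(-2234 + 828)) = 8795/(42552 - √(-1406)) = 8795/(42552 - I*√1406)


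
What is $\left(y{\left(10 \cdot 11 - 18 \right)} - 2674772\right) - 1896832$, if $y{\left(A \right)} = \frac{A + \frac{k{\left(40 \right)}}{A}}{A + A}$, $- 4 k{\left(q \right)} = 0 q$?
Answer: $- \frac{9143207}{2} \approx -4.5716 \cdot 10^{6}$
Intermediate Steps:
$k{\left(q \right)} = 0$ ($k{\left(q \right)} = - \frac{0 q}{4} = \left(- \frac{1}{4}\right) 0 = 0$)
$y{\left(A \right)} = \frac{1}{2}$ ($y{\left(A \right)} = \frac{A + \frac{0}{A}}{A + A} = \frac{A + 0}{2 A} = A \frac{1}{2 A} = \frac{1}{2}$)
$\left(y{\left(10 \cdot 11 - 18 \right)} - 2674772\right) - 1896832 = \left(\frac{1}{2} - 2674772\right) - 1896832 = - \frac{5349543}{2} - 1896832 = - \frac{9143207}{2}$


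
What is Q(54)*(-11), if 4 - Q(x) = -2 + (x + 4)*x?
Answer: 34386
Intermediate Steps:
Q(x) = 6 - x*(4 + x) (Q(x) = 4 - (-2 + (x + 4)*x) = 4 - (-2 + (4 + x)*x) = 4 - (-2 + x*(4 + x)) = 4 + (2 - x*(4 + x)) = 6 - x*(4 + x))
Q(54)*(-11) = (6 - 1*54² - 4*54)*(-11) = (6 - 1*2916 - 216)*(-11) = (6 - 2916 - 216)*(-11) = -3126*(-11) = 34386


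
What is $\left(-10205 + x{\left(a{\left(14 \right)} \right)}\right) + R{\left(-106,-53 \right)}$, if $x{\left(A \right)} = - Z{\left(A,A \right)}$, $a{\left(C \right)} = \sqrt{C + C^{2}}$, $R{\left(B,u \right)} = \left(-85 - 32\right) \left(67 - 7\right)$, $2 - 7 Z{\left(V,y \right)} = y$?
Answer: $- \frac{120577}{7} + \frac{\sqrt{210}}{7} \approx -17223.0$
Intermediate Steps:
$Z{\left(V,y \right)} = \frac{2}{7} - \frac{y}{7}$
$R{\left(B,u \right)} = -7020$ ($R{\left(B,u \right)} = \left(-117\right) 60 = -7020$)
$x{\left(A \right)} = - \frac{2}{7} + \frac{A}{7}$ ($x{\left(A \right)} = - (\frac{2}{7} - \frac{A}{7}) = - \frac{2}{7} + \frac{A}{7}$)
$\left(-10205 + x{\left(a{\left(14 \right)} \right)}\right) + R{\left(-106,-53 \right)} = \left(-10205 - \left(\frac{2}{7} - \frac{\sqrt{14 \left(1 + 14\right)}}{7}\right)\right) - 7020 = \left(-10205 - \left(\frac{2}{7} - \frac{\sqrt{14 \cdot 15}}{7}\right)\right) - 7020 = \left(-10205 - \left(\frac{2}{7} - \frac{\sqrt{210}}{7}\right)\right) - 7020 = \left(- \frac{71437}{7} + \frac{\sqrt{210}}{7}\right) - 7020 = - \frac{120577}{7} + \frac{\sqrt{210}}{7}$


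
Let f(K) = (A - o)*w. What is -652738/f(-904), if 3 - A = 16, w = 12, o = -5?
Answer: 326369/48 ≈ 6799.4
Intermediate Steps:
A = -13 (A = 3 - 1*16 = 3 - 16 = -13)
f(K) = -96 (f(K) = (-13 - 1*(-5))*12 = (-13 + 5)*12 = -8*12 = -96)
-652738/f(-904) = -652738/(-96) = -652738*(-1/96) = 326369/48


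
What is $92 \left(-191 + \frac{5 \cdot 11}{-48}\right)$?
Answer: $- \frac{212129}{12} \approx -17677.0$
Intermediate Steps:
$92 \left(-191 + \frac{5 \cdot 11}{-48}\right) = 92 \left(-191 + 55 \left(- \frac{1}{48}\right)\right) = 92 \left(-191 - \frac{55}{48}\right) = 92 \left(- \frac{9223}{48}\right) = - \frac{212129}{12}$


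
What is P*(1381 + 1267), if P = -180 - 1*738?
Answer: -2430864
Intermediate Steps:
P = -918 (P = -180 - 738 = -918)
P*(1381 + 1267) = -918*(1381 + 1267) = -918*2648 = -2430864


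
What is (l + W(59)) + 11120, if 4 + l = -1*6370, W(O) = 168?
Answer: 4914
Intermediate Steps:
l = -6374 (l = -4 - 1*6370 = -4 - 6370 = -6374)
(l + W(59)) + 11120 = (-6374 + 168) + 11120 = -6206 + 11120 = 4914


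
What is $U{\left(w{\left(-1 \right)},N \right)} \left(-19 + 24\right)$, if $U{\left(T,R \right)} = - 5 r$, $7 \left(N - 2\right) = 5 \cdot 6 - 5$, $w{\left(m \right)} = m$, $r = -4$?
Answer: $100$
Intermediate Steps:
$N = \frac{39}{7}$ ($N = 2 + \frac{5 \cdot 6 - 5}{7} = 2 + \frac{30 - 5}{7} = 2 + \frac{1}{7} \cdot 25 = 2 + \frac{25}{7} = \frac{39}{7} \approx 5.5714$)
$U{\left(T,R \right)} = 20$ ($U{\left(T,R \right)} = \left(-5\right) \left(-4\right) = 20$)
$U{\left(w{\left(-1 \right)},N \right)} \left(-19 + 24\right) = 20 \left(-19 + 24\right) = 20 \cdot 5 = 100$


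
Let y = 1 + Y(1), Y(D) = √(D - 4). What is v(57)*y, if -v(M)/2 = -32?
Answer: 64 + 64*I*√3 ≈ 64.0 + 110.85*I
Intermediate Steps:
v(M) = 64 (v(M) = -2*(-32) = 64)
Y(D) = √(-4 + D)
y = 1 + I*√3 (y = 1 + √(-4 + 1) = 1 + √(-3) = 1 + I*√3 ≈ 1.0 + 1.732*I)
v(57)*y = 64*(1 + I*√3) = 64 + 64*I*√3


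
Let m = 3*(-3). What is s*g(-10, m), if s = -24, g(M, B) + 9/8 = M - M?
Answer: 27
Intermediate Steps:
m = -9
g(M, B) = -9/8 (g(M, B) = -9/8 + (M - M) = -9/8 + 0 = -9/8)
s*g(-10, m) = -24*(-9/8) = 27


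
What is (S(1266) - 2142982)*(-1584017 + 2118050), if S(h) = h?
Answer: -1143747020628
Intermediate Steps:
(S(1266) - 2142982)*(-1584017 + 2118050) = (1266 - 2142982)*(-1584017 + 2118050) = -2141716*534033 = -1143747020628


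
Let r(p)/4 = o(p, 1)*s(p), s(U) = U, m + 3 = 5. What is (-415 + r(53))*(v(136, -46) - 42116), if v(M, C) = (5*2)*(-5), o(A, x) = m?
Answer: -379494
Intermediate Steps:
m = 2 (m = -3 + 5 = 2)
o(A, x) = 2
r(p) = 8*p (r(p) = 4*(2*p) = 8*p)
v(M, C) = -50 (v(M, C) = 10*(-5) = -50)
(-415 + r(53))*(v(136, -46) - 42116) = (-415 + 8*53)*(-50 - 42116) = (-415 + 424)*(-42166) = 9*(-42166) = -379494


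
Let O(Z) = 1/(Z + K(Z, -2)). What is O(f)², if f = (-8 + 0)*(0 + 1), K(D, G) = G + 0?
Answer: 1/100 ≈ 0.010000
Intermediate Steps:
K(D, G) = G
f = -8 (f = -8*1 = -8)
O(Z) = 1/(-2 + Z) (O(Z) = 1/(Z - 2) = 1/(-2 + Z))
O(f)² = (1/(-2 - 8))² = (1/(-10))² = (-⅒)² = 1/100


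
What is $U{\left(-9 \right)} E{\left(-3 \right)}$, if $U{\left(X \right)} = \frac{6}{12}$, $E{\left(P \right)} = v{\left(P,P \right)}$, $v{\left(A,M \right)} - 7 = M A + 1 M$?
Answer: $\frac{13}{2} \approx 6.5$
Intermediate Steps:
$v{\left(A,M \right)} = 7 + M + A M$ ($v{\left(A,M \right)} = 7 + \left(M A + 1 M\right) = 7 + \left(A M + M\right) = 7 + \left(M + A M\right) = 7 + M + A M$)
$E{\left(P \right)} = 7 + P + P^{2}$ ($E{\left(P \right)} = 7 + P + P P = 7 + P + P^{2}$)
$U{\left(X \right)} = \frac{1}{2}$ ($U{\left(X \right)} = 6 \cdot \frac{1}{12} = \frac{1}{2}$)
$U{\left(-9 \right)} E{\left(-3 \right)} = \frac{7 - 3 + \left(-3\right)^{2}}{2} = \frac{7 - 3 + 9}{2} = \frac{1}{2} \cdot 13 = \frac{13}{2}$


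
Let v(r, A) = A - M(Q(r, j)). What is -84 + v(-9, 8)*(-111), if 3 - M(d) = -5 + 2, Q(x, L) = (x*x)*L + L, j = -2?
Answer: -306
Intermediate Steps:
Q(x, L) = L + L*x² (Q(x, L) = x²*L + L = L*x² + L = L + L*x²)
M(d) = 6 (M(d) = 3 - (-5 + 2) = 3 - 1*(-3) = 3 + 3 = 6)
v(r, A) = -6 + A (v(r, A) = A - 1*6 = A - 6 = -6 + A)
-84 + v(-9, 8)*(-111) = -84 + (-6 + 8)*(-111) = -84 + 2*(-111) = -84 - 222 = -306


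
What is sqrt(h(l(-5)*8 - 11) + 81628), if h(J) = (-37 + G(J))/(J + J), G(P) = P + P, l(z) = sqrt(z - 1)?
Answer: sqrt(2)*sqrt((1795875 - 1306064*I*sqrt(6))/(11 - 8*I*sqrt(6)))/2 ≈ 285.71 + 0.0012563*I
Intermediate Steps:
l(z) = sqrt(-1 + z)
G(P) = 2*P
h(J) = (-37 + 2*J)/(2*J) (h(J) = (-37 + 2*J)/(J + J) = (-37 + 2*J)/((2*J)) = (-37 + 2*J)*(1/(2*J)) = (-37 + 2*J)/(2*J))
sqrt(h(l(-5)*8 - 11) + 81628) = sqrt((-37/2 + (sqrt(-1 - 5)*8 - 11))/(sqrt(-1 - 5)*8 - 11) + 81628) = sqrt((-37/2 + (sqrt(-6)*8 - 11))/(sqrt(-6)*8 - 11) + 81628) = sqrt((-37/2 + ((I*sqrt(6))*8 - 11))/((I*sqrt(6))*8 - 11) + 81628) = sqrt((-37/2 + (8*I*sqrt(6) - 11))/(8*I*sqrt(6) - 11) + 81628) = sqrt((-37/2 + (-11 + 8*I*sqrt(6)))/(-11 + 8*I*sqrt(6)) + 81628) = sqrt((-59/2 + 8*I*sqrt(6))/(-11 + 8*I*sqrt(6)) + 81628) = sqrt(81628 + (-59/2 + 8*I*sqrt(6))/(-11 + 8*I*sqrt(6)))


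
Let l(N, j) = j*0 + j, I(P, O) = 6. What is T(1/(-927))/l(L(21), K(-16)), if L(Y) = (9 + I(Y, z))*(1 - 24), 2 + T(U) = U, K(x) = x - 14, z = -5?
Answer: 371/5562 ≈ 0.066703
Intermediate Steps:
K(x) = -14 + x
T(U) = -2 + U
L(Y) = -345 (L(Y) = (9 + 6)*(1 - 24) = 15*(-23) = -345)
l(N, j) = j (l(N, j) = 0 + j = j)
T(1/(-927))/l(L(21), K(-16)) = (-2 + 1/(-927))/(-14 - 16) = (-2 - 1/927)/(-30) = -1855/927*(-1/30) = 371/5562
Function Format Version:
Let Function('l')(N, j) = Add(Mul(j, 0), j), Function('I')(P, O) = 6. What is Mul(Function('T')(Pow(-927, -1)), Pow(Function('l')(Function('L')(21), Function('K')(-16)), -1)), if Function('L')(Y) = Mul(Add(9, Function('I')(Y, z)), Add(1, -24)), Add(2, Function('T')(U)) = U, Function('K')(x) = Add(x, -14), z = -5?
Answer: Rational(371, 5562) ≈ 0.066703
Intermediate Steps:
Function('K')(x) = Add(-14, x)
Function('T')(U) = Add(-2, U)
Function('L')(Y) = -345 (Function('L')(Y) = Mul(Add(9, 6), Add(1, -24)) = Mul(15, -23) = -345)
Function('l')(N, j) = j (Function('l')(N, j) = Add(0, j) = j)
Mul(Function('T')(Pow(-927, -1)), Pow(Function('l')(Function('L')(21), Function('K')(-16)), -1)) = Mul(Add(-2, Pow(-927, -1)), Pow(Add(-14, -16), -1)) = Mul(Add(-2, Rational(-1, 927)), Pow(-30, -1)) = Mul(Rational(-1855, 927), Rational(-1, 30)) = Rational(371, 5562)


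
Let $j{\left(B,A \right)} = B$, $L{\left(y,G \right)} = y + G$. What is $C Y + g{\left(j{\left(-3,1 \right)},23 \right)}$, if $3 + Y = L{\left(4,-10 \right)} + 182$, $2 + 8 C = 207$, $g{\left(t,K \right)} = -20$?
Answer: $\frac{35305}{8} \approx 4413.1$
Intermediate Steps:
$L{\left(y,G \right)} = G + y$
$C = \frac{205}{8}$ ($C = - \frac{1}{4} + \frac{1}{8} \cdot 207 = - \frac{1}{4} + \frac{207}{8} = \frac{205}{8} \approx 25.625$)
$Y = 173$ ($Y = -3 + \left(\left(-10 + 4\right) + 182\right) = -3 + \left(-6 + 182\right) = -3 + 176 = 173$)
$C Y + g{\left(j{\left(-3,1 \right)},23 \right)} = \frac{205}{8} \cdot 173 - 20 = \frac{35465}{8} - 20 = \frac{35305}{8}$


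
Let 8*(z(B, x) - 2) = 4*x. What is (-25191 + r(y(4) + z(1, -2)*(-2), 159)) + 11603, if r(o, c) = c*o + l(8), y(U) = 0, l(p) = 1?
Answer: -13905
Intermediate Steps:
z(B, x) = 2 + x/2 (z(B, x) = 2 + (4*x)/8 = 2 + x/2)
r(o, c) = 1 + c*o (r(o, c) = c*o + 1 = 1 + c*o)
(-25191 + r(y(4) + z(1, -2)*(-2), 159)) + 11603 = (-25191 + (1 + 159*(0 + (2 + (1/2)*(-2))*(-2)))) + 11603 = (-25191 + (1 + 159*(0 + (2 - 1)*(-2)))) + 11603 = (-25191 + (1 + 159*(0 + 1*(-2)))) + 11603 = (-25191 + (1 + 159*(0 - 2))) + 11603 = (-25191 + (1 + 159*(-2))) + 11603 = (-25191 + (1 - 318)) + 11603 = (-25191 - 317) + 11603 = -25508 + 11603 = -13905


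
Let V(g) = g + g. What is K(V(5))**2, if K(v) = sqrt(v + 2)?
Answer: 12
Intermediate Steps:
V(g) = 2*g
K(v) = sqrt(2 + v)
K(V(5))**2 = (sqrt(2 + 2*5))**2 = (sqrt(2 + 10))**2 = (sqrt(12))**2 = (2*sqrt(3))**2 = 12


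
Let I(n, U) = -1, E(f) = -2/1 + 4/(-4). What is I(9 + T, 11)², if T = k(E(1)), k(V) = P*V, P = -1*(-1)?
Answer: 1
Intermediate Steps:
P = 1
E(f) = -3 (E(f) = -2*1 + 4*(-¼) = -2 - 1 = -3)
k(V) = V (k(V) = 1*V = V)
T = -3
I(9 + T, 11)² = (-1)² = 1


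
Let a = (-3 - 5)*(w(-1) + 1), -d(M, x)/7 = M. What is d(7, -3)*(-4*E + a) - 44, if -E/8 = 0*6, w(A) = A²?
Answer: 740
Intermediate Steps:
d(M, x) = -7*M
a = -16 (a = (-3 - 5)*((-1)² + 1) = -8*(1 + 1) = -8*2 = -16)
E = 0 (E = -0*6 = -8*0 = 0)
d(7, -3)*(-4*E + a) - 44 = (-7*7)*(-4*0 - 16) - 44 = -49*(0 - 16) - 44 = -49*(-16) - 44 = 784 - 44 = 740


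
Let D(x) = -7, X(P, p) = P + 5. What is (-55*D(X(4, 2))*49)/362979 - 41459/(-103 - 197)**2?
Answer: -164825881/403310000 ≈ -0.40868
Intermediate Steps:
X(P, p) = 5 + P
(-55*D(X(4, 2))*49)/362979 - 41459/(-103 - 197)**2 = (-55*(-7)*49)/362979 - 41459/(-103 - 197)**2 = (385*49)*(1/362979) - 41459/((-300)**2) = 18865*(1/362979) - 41459/90000 = 18865/362979 - 41459*1/90000 = 18865/362979 - 41459/90000 = -164825881/403310000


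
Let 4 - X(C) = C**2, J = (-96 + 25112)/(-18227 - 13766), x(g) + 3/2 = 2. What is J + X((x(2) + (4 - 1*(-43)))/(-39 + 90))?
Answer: 782417399/332855172 ≈ 2.3506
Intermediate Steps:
x(g) = 1/2 (x(g) = -3/2 + 2 = 1/2)
J = -25016/31993 (J = 25016/(-31993) = 25016*(-1/31993) = -25016/31993 ≈ -0.78192)
X(C) = 4 - C**2
J + X((x(2) + (4 - 1*(-43)))/(-39 + 90)) = -25016/31993 + (4 - ((1/2 + (4 - 1*(-43)))/(-39 + 90))**2) = -25016/31993 + (4 - ((1/2 + (4 + 43))/51)**2) = -25016/31993 + (4 - ((1/2 + 47)*(1/51))**2) = -25016/31993 + (4 - ((95/2)*(1/51))**2) = -25016/31993 + (4 - (95/102)**2) = -25016/31993 + (4 - 1*9025/10404) = -25016/31993 + (4 - 9025/10404) = -25016/31993 + 32591/10404 = 782417399/332855172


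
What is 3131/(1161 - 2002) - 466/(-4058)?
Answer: -6156846/1706389 ≈ -3.6081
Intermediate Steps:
3131/(1161 - 2002) - 466/(-4058) = 3131/(-841) - 466*(-1/4058) = 3131*(-1/841) + 233/2029 = -3131/841 + 233/2029 = -6156846/1706389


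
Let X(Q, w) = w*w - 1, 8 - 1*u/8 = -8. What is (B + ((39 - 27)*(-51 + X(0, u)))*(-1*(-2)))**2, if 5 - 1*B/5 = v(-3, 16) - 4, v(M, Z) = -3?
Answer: 153685952784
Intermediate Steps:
u = 128 (u = 64 - 8*(-8) = 64 + 64 = 128)
X(Q, w) = -1 + w**2 (X(Q, w) = w**2 - 1 = -1 + w**2)
B = 60 (B = 25 - 5*(-3 - 4) = 25 - 5*(-7) = 25 + 35 = 60)
(B + ((39 - 27)*(-51 + X(0, u)))*(-1*(-2)))**2 = (60 + ((39 - 27)*(-51 + (-1 + 128**2)))*(-1*(-2)))**2 = (60 + (12*(-51 + (-1 + 16384)))*2)**2 = (60 + (12*(-51 + 16383))*2)**2 = (60 + (12*16332)*2)**2 = (60 + 195984*2)**2 = (60 + 391968)**2 = 392028**2 = 153685952784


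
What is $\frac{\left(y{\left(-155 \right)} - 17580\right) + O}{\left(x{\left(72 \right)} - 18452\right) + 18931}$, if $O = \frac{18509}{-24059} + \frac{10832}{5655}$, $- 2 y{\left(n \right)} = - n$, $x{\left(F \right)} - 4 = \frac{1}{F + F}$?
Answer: $- \frac{115306142298936}{3154313056895} \approx -36.555$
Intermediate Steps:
$x{\left(F \right)} = 4 + \frac{1}{2 F}$ ($x{\left(F \right)} = 4 + \frac{1}{F + F} = 4 + \frac{1}{2 F}$)
$y{\left(n \right)} = \frac{n}{2}$ ($y{\left(n \right)} = - \frac{\left(-1\right) n}{2} = \frac{n}{2}$)
$O = \frac{155938693}{136053645}$ ($O = 18509 \left(- \frac{1}{24059}\right) + 10832 \cdot \frac{1}{5655} = - \frac{18509}{24059} + \frac{10832}{5655} = \frac{155938693}{136053645} \approx 1.1462$)
$\frac{\left(y{\left(-155 \right)} - 17580\right) + O}{\left(x{\left(72 \right)} - 18452\right) + 18931} = \frac{\left(\frac{1}{2} \left(-155\right) - 17580\right) + \frac{155938693}{136053645}}{\left(\left(4 + \frac{1}{2 \cdot 72}\right) - 18452\right) + 18931} = \frac{\left(- \frac{155}{2} - 17580\right) + \frac{155938693}{136053645}}{\left(\left(4 + \frac{1}{2} \cdot \frac{1}{72}\right) - 18452\right) + 18931} = \frac{- \frac{35315}{2} + \frac{155938693}{136053645}}{\left(\left(4 + \frac{1}{144}\right) - 18452\right) + 18931} = - \frac{4804422595789}{272107290 \left(\left(\frac{577}{144} - 18452\right) + 18931\right)} = - \frac{4804422595789}{272107290 \left(- \frac{2656511}{144} + 18931\right)} = - \frac{4804422595789}{272107290 \cdot \frac{69553}{144}} = \left(- \frac{4804422595789}{272107290}\right) \frac{144}{69553} = - \frac{115306142298936}{3154313056895}$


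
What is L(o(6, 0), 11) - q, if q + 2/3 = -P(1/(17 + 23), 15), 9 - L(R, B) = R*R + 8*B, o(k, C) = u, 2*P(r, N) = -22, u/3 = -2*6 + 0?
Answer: -4156/3 ≈ -1385.3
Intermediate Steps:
u = -36 (u = 3*(-2*6 + 0) = 3*(-12 + 0) = 3*(-12) = -36)
P(r, N) = -11 (P(r, N) = (1/2)*(-22) = -11)
o(k, C) = -36
L(R, B) = 9 - R**2 - 8*B (L(R, B) = 9 - (R*R + 8*B) = 9 - (R**2 + 8*B) = 9 + (-R**2 - 8*B) = 9 - R**2 - 8*B)
q = 31/3 (q = -2/3 - 1*(-11) = -2/3 + 11 = 31/3 ≈ 10.333)
L(o(6, 0), 11) - q = (9 - 1*(-36)**2 - 8*11) - 1*31/3 = (9 - 1*1296 - 88) - 31/3 = (9 - 1296 - 88) - 31/3 = -1375 - 31/3 = -4156/3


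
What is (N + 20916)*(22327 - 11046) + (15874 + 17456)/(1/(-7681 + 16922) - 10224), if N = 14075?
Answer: 37294411321608463/94479983 ≈ 3.9473e+8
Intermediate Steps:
(N + 20916)*(22327 - 11046) + (15874 + 17456)/(1/(-7681 + 16922) - 10224) = (14075 + 20916)*(22327 - 11046) + (15874 + 17456)/(1/(-7681 + 16922) - 10224) = 34991*11281 + 33330/(1/9241 - 10224) = 394733471 + 33330/(1/9241 - 10224) = 394733471 + 33330/(-94479983/9241) = 394733471 + 33330*(-9241/94479983) = 394733471 - 308002530/94479983 = 37294411321608463/94479983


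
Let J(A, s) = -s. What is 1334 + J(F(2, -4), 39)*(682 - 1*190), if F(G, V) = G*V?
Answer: -17854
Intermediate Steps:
1334 + J(F(2, -4), 39)*(682 - 1*190) = 1334 + (-1*39)*(682 - 1*190) = 1334 - 39*(682 - 190) = 1334 - 39*492 = 1334 - 19188 = -17854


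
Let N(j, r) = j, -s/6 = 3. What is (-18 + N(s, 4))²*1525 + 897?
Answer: 1977297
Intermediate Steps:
s = -18 (s = -6*3 = -18)
(-18 + N(s, 4))²*1525 + 897 = (-18 - 18)²*1525 + 897 = (-36)²*1525 + 897 = 1296*1525 + 897 = 1976400 + 897 = 1977297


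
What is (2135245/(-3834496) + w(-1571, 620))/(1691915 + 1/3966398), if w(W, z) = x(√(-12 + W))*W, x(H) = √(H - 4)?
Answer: -4234615748755/12866283738203305408 - 6231211258*√(-4 + I*√1583)/6710808272171 ≈ -0.0039391 - 0.0043546*I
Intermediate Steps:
x(H) = √(-4 + H)
w(W, z) = W*√(-4 + √(-12 + W)) (w(W, z) = √(-4 + √(-12 + W))*W = W*√(-4 + √(-12 + W)))
(2135245/(-3834496) + w(-1571, 620))/(1691915 + 1/3966398) = (2135245/(-3834496) - 1571*√(-4 + √(-12 - 1571)))/(1691915 + 1/3966398) = (2135245*(-1/3834496) - 1571*√(-4 + √(-1583)))/(1691915 + 1/3966398) = (-2135245/3834496 - 1571*√(-4 + I*√1583))/(6710808272171/3966398) = (-2135245/3834496 - 1571*√(-4 + I*√1583))*(3966398/6710808272171) = -4234615748755/12866283738203305408 - 6231211258*√(-4 + I*√1583)/6710808272171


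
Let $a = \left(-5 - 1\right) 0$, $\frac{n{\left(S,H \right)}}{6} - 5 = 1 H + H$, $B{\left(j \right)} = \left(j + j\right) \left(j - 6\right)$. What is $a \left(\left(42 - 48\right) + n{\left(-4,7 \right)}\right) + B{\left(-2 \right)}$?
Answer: $32$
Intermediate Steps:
$B{\left(j \right)} = 2 j \left(-6 + j\right)$
$n{\left(S,H \right)} = 30 + 12 H$ ($n{\left(S,H \right)} = 30 + 6 \left(1 H + H\right) = 30 + 6 \left(H + H\right) = 30 + 6 \cdot 2 H = 30 + 12 H$)
$a = 0$ ($a = \left(-6\right) 0 = 0$)
$a \left(\left(42 - 48\right) + n{\left(-4,7 \right)}\right) + B{\left(-2 \right)} = 0 \left(\left(42 - 48\right) + \left(30 + 12 \cdot 7\right)\right) + 2 \left(-2\right) \left(-6 - 2\right) = 0 \left(-6 + \left(30 + 84\right)\right) + 2 \left(-2\right) \left(-8\right) = 0 \left(-6 + 114\right) + 32 = 0 \cdot 108 + 32 = 0 + 32 = 32$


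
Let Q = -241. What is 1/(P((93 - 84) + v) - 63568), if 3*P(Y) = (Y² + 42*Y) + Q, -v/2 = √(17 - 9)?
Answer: -285681/18136305458 + 180*√2/9068152729 ≈ -1.5724e-5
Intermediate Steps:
v = -4*√2 (v = -2*√(17 - 9) = -4*√2 ≈ -5.6569)
P(Y) = -241/3 + 14*Y + Y²/3 (P(Y) = ((Y² + 42*Y) - 241)/3 = (-241 + Y² + 42*Y)/3 = -241/3 + 14*Y + Y²/3)
1/(P((93 - 84) + v) - 63568) = 1/((-241/3 + 14*((93 - 84) - 4*√2) + ((93 - 84) - 4*√2)²/3) - 63568) = 1/((-241/3 + 14*(9 - 4*√2) + (9 - 4*√2)²/3) - 63568) = 1/((-241/3 + (126 - 56*√2) + (9 - 4*√2)²/3) - 63568) = 1/((137/3 - 56*√2 + (9 - 4*√2)²/3) - 63568) = 1/(-190567/3 - 56*√2 + (9 - 4*√2)²/3)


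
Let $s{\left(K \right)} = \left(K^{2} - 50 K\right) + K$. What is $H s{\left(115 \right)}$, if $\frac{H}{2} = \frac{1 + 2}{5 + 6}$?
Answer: $4140$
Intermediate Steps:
$s{\left(K \right)} = K^{2} - 49 K$
$H = \frac{6}{11}$ ($H = 2 \frac{1 + 2}{5 + 6} = 2 \cdot \frac{3}{11} = \frac{6}{11} \approx 0.54545$)
$H s{\left(115 \right)} = \frac{6 \cdot 115 \left(-49 + 115\right)}{11} = \frac{6 \cdot 115 \cdot 66}{11} = \frac{6}{11} \cdot 7590 = 4140$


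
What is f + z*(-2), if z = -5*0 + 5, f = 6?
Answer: -4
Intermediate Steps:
z = 5 (z = 0 + 5 = 5)
f + z*(-2) = 6 + 5*(-2) = 6 - 10 = -4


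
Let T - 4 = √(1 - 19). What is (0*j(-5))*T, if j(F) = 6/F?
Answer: 0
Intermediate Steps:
T = 4 + 3*I*√2 (T = 4 + √(1 - 19) = 4 + √(-18) = 4 + 3*I*√2 ≈ 4.0 + 4.2426*I)
(0*j(-5))*T = (0*(6/(-5)))*(4 + 3*I*√2) = (0*(6*(-⅕)))*(4 + 3*I*√2) = (0*(-6/5))*(4 + 3*I*√2) = 0*(4 + 3*I*√2) = 0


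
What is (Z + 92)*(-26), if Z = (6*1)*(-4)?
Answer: -1768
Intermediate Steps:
Z = -24 (Z = 6*(-4) = -24)
(Z + 92)*(-26) = (-24 + 92)*(-26) = 68*(-26) = -1768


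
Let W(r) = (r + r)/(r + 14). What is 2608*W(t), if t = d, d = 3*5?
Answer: 78240/29 ≈ 2697.9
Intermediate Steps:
d = 15
t = 15
W(r) = 2*r/(14 + r) (W(r) = (2*r)/(14 + r) = 2*r/(14 + r))
2608*W(t) = 2608*(2*15/(14 + 15)) = 2608*(2*15/29) = 2608*(2*15*(1/29)) = 2608*(30/29) = 78240/29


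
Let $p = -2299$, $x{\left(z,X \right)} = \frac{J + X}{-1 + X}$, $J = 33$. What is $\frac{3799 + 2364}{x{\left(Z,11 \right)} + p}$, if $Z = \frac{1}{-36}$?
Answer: $- \frac{30815}{11473} \approx -2.6859$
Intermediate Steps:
$Z = - \frac{1}{36} \approx -0.027778$
$x{\left(z,X \right)} = \frac{33 + X}{-1 + X}$
$\frac{3799 + 2364}{x{\left(Z,11 \right)} + p} = \frac{3799 + 2364}{\frac{33 + 11}{-1 + 11} - 2299} = \frac{6163}{\frac{1}{10} \cdot 44 - 2299} = \frac{6163}{\frac{22}{5} - 2299} = \frac{6163}{- \frac{11473}{5}} = 6163 \left(- \frac{5}{11473}\right) = - \frac{30815}{11473}$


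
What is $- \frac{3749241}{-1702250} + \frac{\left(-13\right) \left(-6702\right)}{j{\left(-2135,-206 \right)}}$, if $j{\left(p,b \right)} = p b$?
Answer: $\frac{179726391771}{74866657250} \approx 2.4006$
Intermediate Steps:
$j{\left(p,b \right)} = b p$
$- \frac{3749241}{-1702250} + \frac{\left(-13\right) \left(-6702\right)}{j{\left(-2135,-206 \right)}} = - \frac{3749241}{-1702250} + \frac{\left(-13\right) \left(-6702\right)}{\left(-206\right) \left(-2135\right)} = \left(-3749241\right) \left(- \frac{1}{1702250}\right) + \frac{87126}{439810} = \frac{3749241}{1702250} + 87126 \cdot \frac{1}{439810} = \frac{3749241}{1702250} + \frac{43563}{219905} = \frac{179726391771}{74866657250}$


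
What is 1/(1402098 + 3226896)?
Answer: 1/4628994 ≈ 2.1603e-7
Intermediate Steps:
1/(1402098 + 3226896) = 1/4628994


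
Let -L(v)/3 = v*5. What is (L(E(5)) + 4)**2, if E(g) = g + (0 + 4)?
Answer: 17161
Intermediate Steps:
E(g) = 4 + g (E(g) = g + 4 = 4 + g)
L(v) = -15*v (L(v) = -3*v*5 = -15*v)
(L(E(5)) + 4)**2 = (-15*(4 + 5) + 4)**2 = (-15*9 + 4)**2 = (-135 + 4)**2 = (-131)**2 = 17161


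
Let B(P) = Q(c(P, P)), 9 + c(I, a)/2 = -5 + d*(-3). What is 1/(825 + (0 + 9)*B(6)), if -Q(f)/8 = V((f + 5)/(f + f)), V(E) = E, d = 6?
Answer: 16/12669 ≈ 0.0012629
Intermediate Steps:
c(I, a) = -64 (c(I, a) = -18 + 2*(-5 + 6*(-3)) = -18 + 2*(-5 - 18) = -18 + 2*(-23) = -18 - 46 = -64)
Q(f) = -4*(5 + f)/f (Q(f) = -8*(f + 5)/(f + f) = -8*(5 + f)/(2*f) = -8*(5 + f)*1/(2*f) = -4*(5 + f)/f)
B(P) = -59/16 (B(P) = -4 - 20/(-64) = -4 - 20*(-1/64) = -4 + 5/16 = -59/16)
1/(825 + (0 + 9)*B(6)) = 1/(825 + (0 + 9)*(-59/16)) = 1/(825 + 9*(-59/16)) = 1/(825 - 531/16) = 1/(12669/16) = 16/12669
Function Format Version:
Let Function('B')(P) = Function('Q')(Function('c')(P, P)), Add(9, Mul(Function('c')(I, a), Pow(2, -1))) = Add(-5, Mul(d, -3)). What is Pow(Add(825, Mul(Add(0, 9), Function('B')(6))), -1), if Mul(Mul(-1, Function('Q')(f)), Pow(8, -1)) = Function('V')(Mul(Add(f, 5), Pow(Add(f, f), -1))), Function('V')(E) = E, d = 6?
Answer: Rational(16, 12669) ≈ 0.0012629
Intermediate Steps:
Function('c')(I, a) = -64 (Function('c')(I, a) = Add(-18, Mul(2, Add(-5, Mul(6, -3)))) = Add(-18, Mul(2, Add(-5, -18))) = Add(-18, Mul(2, -23)) = Add(-18, -46) = -64)
Function('Q')(f) = Mul(-4, Pow(f, -1), Add(5, f)) (Function('Q')(f) = Mul(-8, Mul(Add(f, 5), Pow(Add(f, f), -1))) = Mul(-8, Mul(Add(5, f), Pow(Mul(2, f), -1))) = Mul(-8, Mul(Add(5, f), Mul(Rational(1, 2), Pow(f, -1)))) = Mul(-8, Mul(Rational(1, 2), Pow(f, -1), Add(5, f))) = Mul(-4, Pow(f, -1), Add(5, f)))
Function('B')(P) = Rational(-59, 16) (Function('B')(P) = Add(-4, Mul(-20, Pow(-64, -1))) = Add(-4, Mul(-20, Rational(-1, 64))) = Add(-4, Rational(5, 16)) = Rational(-59, 16))
Pow(Add(825, Mul(Add(0, 9), Function('B')(6))), -1) = Pow(Add(825, Mul(Add(0, 9), Rational(-59, 16))), -1) = Pow(Add(825, Mul(9, Rational(-59, 16))), -1) = Pow(Add(825, Rational(-531, 16)), -1) = Pow(Rational(12669, 16), -1) = Rational(16, 12669)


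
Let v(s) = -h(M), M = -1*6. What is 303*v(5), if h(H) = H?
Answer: 1818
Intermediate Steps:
M = -6
v(s) = 6 (v(s) = -1*(-6) = 6)
303*v(5) = 303*6 = 1818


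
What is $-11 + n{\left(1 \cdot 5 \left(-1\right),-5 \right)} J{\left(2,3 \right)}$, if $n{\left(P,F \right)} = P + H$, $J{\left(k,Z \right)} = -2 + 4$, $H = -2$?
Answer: $-25$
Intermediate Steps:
$J{\left(k,Z \right)} = 2$
$n{\left(P,F \right)} = -2 + P$ ($n{\left(P,F \right)} = P - 2 = -2 + P$)
$-11 + n{\left(1 \cdot 5 \left(-1\right),-5 \right)} J{\left(2,3 \right)} = -11 + \left(-2 + 1 \cdot 5 \left(-1\right)\right) 2 = -11 + \left(-2 + 5 \left(-1\right)\right) 2 = -11 + \left(-2 - 5\right) 2 = -11 - 14 = -25$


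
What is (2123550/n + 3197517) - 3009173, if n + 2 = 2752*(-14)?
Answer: 725477077/3853 ≈ 1.8829e+5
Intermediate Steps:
n = -38530 (n = -2 + 2752*(-14) = -2 - 38528 = -38530)
(2123550/n + 3197517) - 3009173 = (2123550/(-38530) + 3197517) - 3009173 = (2123550*(-1/38530) + 3197517) - 3009173 = (-212355/3853 + 3197517) - 3009173 = 12319820646/3853 - 3009173 = 725477077/3853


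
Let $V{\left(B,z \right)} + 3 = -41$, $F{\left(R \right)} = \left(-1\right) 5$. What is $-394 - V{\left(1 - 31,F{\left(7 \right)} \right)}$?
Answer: $-350$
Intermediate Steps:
$F{\left(R \right)} = -5$
$V{\left(B,z \right)} = -44$ ($V{\left(B,z \right)} = -3 - 41 = -44$)
$-394 - V{\left(1 - 31,F{\left(7 \right)} \right)} = -394 - -44 = -394 + 44 = -350$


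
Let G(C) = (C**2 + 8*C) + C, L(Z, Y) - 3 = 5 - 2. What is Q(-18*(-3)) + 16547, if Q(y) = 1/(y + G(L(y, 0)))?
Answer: 2382769/144 ≈ 16547.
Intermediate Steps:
L(Z, Y) = 6 (L(Z, Y) = 3 + (5 - 2) = 3 + 3 = 6)
G(C) = C**2 + 9*C
Q(y) = 1/(90 + y) (Q(y) = 1/(y + 6*(9 + 6)) = 1/(y + 6*15) = 1/(y + 90) = 1/(90 + y))
Q(-18*(-3)) + 16547 = 1/(90 - 18*(-3)) + 16547 = 1/(90 + 54) + 16547 = 1/144 + 16547 = 2382769/144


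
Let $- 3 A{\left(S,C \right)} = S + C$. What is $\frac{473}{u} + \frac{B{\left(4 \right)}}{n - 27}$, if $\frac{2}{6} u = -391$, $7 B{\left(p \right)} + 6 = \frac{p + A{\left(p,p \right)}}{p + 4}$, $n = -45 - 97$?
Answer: $- \frac{157919}{396474} \approx -0.39831$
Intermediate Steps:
$A{\left(S,C \right)} = - \frac{C}{3} - \frac{S}{3}$ ($A{\left(S,C \right)} = - \frac{S + C}{3} = - \frac{C + S}{3} = - \frac{C}{3} - \frac{S}{3}$)
$n = -142$ ($n = -45 - 97 = -142$)
$B{\left(p \right)} = - \frac{6}{7} + \frac{p}{21 \left(4 + p\right)}$ ($B{\left(p \right)} = - \frac{6}{7} + \frac{\left(p - \frac{2 p}{3}\right) \frac{1}{p + 4}}{7} = - \frac{6}{7} + \frac{\left(p - \frac{2 p}{3}\right) \frac{1}{4 + p}}{7} = - \frac{6}{7} + \frac{\frac{p}{3} \frac{1}{4 + p}}{7} = - \frac{6}{7} + \frac{\frac{1}{3} p \frac{1}{4 + p}}{7} = - \frac{6}{7} + \frac{p}{21 \left(4 + p\right)}$)
$u = -1173$ ($u = 3 \left(-391\right) = -1173$)
$\frac{473}{u} + \frac{B{\left(4 \right)}}{n - 27} = \frac{473}{-1173} + \frac{\frac{1}{21} \frac{1}{4 + 4} \left(-72 - 68\right)}{-142 - 27} = 473 \left(- \frac{1}{1173}\right) + \frac{\frac{1}{21} \cdot \frac{1}{8} \left(-72 - 68\right)}{-169} = - \frac{473}{1173} + \frac{1}{21} \cdot \frac{1}{8} \left(-140\right) \left(- \frac{1}{169}\right) = - \frac{473}{1173} - - \frac{5}{1014} = - \frac{473}{1173} + \frac{5}{1014} = - \frac{157919}{396474}$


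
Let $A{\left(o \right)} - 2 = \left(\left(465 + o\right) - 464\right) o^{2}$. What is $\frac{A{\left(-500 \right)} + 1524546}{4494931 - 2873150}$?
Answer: $- \frac{17603636}{231683} \approx -75.982$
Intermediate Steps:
$A{\left(o \right)} = 2 + o^{2} \left(1 + o\right)$ ($A{\left(o \right)} = 2 + \left(\left(465 + o\right) - 464\right) o^{2} = 2 + \left(1 + o\right) o^{2} = 2 + o^{2} \left(1 + o\right)$)
$\frac{A{\left(-500 \right)} + 1524546}{4494931 - 2873150} = \frac{\left(2 + \left(-500\right)^{2} + \left(-500\right)^{3}\right) + 1524546}{4494931 - 2873150} = \frac{\left(2 + 250000 - 125000000\right) + 1524546}{1621781} = \left(-124749998 + 1524546\right) \frac{1}{1621781} = \left(-123225452\right) \frac{1}{1621781} = - \frac{17603636}{231683}$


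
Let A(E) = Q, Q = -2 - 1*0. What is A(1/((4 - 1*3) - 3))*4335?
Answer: -8670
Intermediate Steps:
Q = -2 (Q = -2 + 0 = -2)
A(E) = -2
A(1/((4 - 1*3) - 3))*4335 = -2*4335 = -8670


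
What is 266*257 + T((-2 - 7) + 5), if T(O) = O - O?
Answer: 68362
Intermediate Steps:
T(O) = 0
266*257 + T((-2 - 7) + 5) = 266*257 + 0 = 68362 + 0 = 68362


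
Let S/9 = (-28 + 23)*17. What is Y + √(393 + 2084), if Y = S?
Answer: -765 + √2477 ≈ -715.23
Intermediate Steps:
S = -765 (S = 9*((-28 + 23)*17) = 9*(-5*17) = 9*(-85) = -765)
Y = -765
Y + √(393 + 2084) = -765 + √(393 + 2084) = -765 + √2477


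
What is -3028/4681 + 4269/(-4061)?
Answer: -1041287/613211 ≈ -1.6981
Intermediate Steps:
-3028/4681 + 4269/(-4061) = -3028*1/4681 + 4269*(-1/4061) = -3028/4681 - 4269/4061 = -1041287/613211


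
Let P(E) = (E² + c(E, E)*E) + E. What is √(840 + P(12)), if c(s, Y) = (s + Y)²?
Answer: 2*√1977 ≈ 88.927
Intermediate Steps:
c(s, Y) = (Y + s)²
P(E) = E + E² + 4*E³ (P(E) = (E² + (E + E)²*E) + E = (E² + (2*E)²*E) + E = (E² + (4*E²)*E) + E = (E² + 4*E³) + E = E + E² + 4*E³)
√(840 + P(12)) = √(840 + 12*(1 + 12 + 4*12²)) = √(840 + 12*(1 + 12 + 4*144)) = √(840 + 12*(1 + 12 + 576)) = √(840 + 12*589) = √(840 + 7068) = √7908 = 2*√1977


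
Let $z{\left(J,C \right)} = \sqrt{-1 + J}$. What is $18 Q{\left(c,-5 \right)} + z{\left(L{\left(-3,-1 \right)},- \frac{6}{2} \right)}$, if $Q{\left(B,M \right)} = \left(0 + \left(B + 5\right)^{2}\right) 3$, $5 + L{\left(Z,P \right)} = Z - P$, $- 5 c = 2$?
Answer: $\frac{28566}{25} + 2 i \sqrt{2} \approx 1142.6 + 2.8284 i$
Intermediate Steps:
$c = - \frac{2}{5}$ ($c = \left(- \frac{1}{5}\right) 2 = - \frac{2}{5} \approx -0.4$)
$L{\left(Z,P \right)} = -5 + Z - P$ ($L{\left(Z,P \right)} = -5 - \left(P - Z\right) = -5 + Z - P$)
$Q{\left(B,M \right)} = 3 \left(5 + B\right)^{2}$ ($Q{\left(B,M \right)} = \left(0 + \left(5 + B\right)^{2}\right) 3 = \left(5 + B\right)^{2} \cdot 3 = 3 \left(5 + B\right)^{2}$)
$18 Q{\left(c,-5 \right)} + z{\left(L{\left(-3,-1 \right)},- \frac{6}{2} \right)} = 18 \cdot 3 \left(5 - \frac{2}{5}\right)^{2} + \sqrt{-1 - 7} = 18 \cdot 3 \left(\frac{23}{5}\right)^{2} + \sqrt{-1 - 7} = 18 \cdot 3 \cdot \frac{529}{25} + \sqrt{-1 - 7} = 18 \cdot \frac{1587}{25} + \sqrt{-8} = \frac{28566}{25} + 2 i \sqrt{2}$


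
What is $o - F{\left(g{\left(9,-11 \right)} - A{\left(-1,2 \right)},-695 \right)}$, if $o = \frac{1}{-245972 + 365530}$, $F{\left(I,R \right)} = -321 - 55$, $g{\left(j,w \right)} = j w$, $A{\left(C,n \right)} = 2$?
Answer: $\frac{44953809}{119558} \approx 376.0$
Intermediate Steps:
$F{\left(I,R \right)} = -376$
$o = \frac{1}{119558} \approx 8.3641 \cdot 10^{-6}$
$o - F{\left(g{\left(9,-11 \right)} - A{\left(-1,2 \right)},-695 \right)} = \frac{1}{119558} - -376 = \frac{1}{119558} + 376 = \frac{44953809}{119558}$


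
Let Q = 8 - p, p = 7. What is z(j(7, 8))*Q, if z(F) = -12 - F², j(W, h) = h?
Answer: -76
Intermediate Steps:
Q = 1 (Q = 8 - 1*7 = 8 - 7 = 1)
z(j(7, 8))*Q = (-12 - 1*8²)*1 = (-12 - 1*64)*1 = (-12 - 64)*1 = -76*1 = -76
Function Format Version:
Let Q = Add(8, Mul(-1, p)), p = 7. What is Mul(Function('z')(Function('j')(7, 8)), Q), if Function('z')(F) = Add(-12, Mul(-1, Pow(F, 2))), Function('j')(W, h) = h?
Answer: -76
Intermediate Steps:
Q = 1 (Q = Add(8, Mul(-1, 7)) = Add(8, -7) = 1)
Mul(Function('z')(Function('j')(7, 8)), Q) = Mul(Add(-12, Mul(-1, Pow(8, 2))), 1) = Mul(Add(-12, Mul(-1, 64)), 1) = Mul(Add(-12, -64), 1) = Mul(-76, 1) = -76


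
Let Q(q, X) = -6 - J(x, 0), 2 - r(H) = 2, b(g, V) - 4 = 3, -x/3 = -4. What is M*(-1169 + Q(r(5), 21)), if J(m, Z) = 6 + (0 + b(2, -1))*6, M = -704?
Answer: 860992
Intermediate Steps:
x = 12 (x = -3*(-4) = 12)
b(g, V) = 7 (b(g, V) = 4 + 3 = 7)
J(m, Z) = 48 (J(m, Z) = 6 + (0 + 7)*6 = 6 + 7*6 = 6 + 42 = 48)
r(H) = 0 (r(H) = 2 - 1*2 = 2 - 2 = 0)
Q(q, X) = -54 (Q(q, X) = -6 - 1*48 = -6 - 48 = -54)
M*(-1169 + Q(r(5), 21)) = -704*(-1169 - 54) = -704*(-1223) = 860992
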